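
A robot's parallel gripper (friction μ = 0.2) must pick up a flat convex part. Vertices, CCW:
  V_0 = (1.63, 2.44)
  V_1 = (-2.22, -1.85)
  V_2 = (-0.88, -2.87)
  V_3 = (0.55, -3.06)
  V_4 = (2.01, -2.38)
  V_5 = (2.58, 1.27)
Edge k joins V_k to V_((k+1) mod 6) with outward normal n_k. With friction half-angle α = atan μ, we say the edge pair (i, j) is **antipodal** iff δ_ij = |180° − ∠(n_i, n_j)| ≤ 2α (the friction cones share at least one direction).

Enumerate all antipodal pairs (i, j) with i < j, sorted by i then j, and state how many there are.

α = atan 0.2 = 11.31°;  2α = 22.62°
n_0 = (-0.7442, +0.6679)
n_1 = (-0.6057, -0.7957)
n_2 = (-0.1317, -0.9913)
n_3 = (+0.4222, -0.9065)
n_4 = (+0.9880, -0.1543)
n_5 = (+0.7763, +0.6303)
  (0,1): δ = 85.37°  ·
  (0,2): δ = 55.66°  ·
  (0,3): δ = 23.12°  ·
  (0,4): δ = 33.03°  ·
  (0,5): δ = 80.98°  ·
  (1,2): δ = 150.29°  ·
  (1,3): δ = 117.75°  ·
  (1,4): δ = 61.60°  ·
  (1,5): δ = 13.65°  ✓
  (2,3): δ = 147.46°  ·
  (2,4): δ = 91.31°  ·
  (2,5): δ = 43.36°  ·
  (3,4): δ = 123.85°  ·
  (3,5): δ = 75.90°  ·
  (4,5): δ = 132.05°  ·
antipodal pairs: 1

count = 1; pairs: (1,5)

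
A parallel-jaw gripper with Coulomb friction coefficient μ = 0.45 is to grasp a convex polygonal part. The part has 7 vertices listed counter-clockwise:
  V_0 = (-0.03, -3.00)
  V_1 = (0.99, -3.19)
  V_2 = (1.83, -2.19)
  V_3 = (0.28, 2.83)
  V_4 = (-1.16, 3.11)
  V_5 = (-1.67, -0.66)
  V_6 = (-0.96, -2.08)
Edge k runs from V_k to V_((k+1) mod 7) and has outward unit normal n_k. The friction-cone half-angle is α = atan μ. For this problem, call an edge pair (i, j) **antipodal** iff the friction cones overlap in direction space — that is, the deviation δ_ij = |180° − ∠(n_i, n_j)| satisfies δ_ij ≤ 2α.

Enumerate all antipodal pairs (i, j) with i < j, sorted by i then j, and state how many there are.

α = atan 0.45 = 24.23°;  2α = 48.46°
n_0 = (-0.1831, -0.9831)
n_1 = (+0.7657, -0.6432)
n_2 = (+0.9555, +0.2950)
n_3 = (+0.1909, +0.9816)
n_4 = (-0.9910, +0.1341)
n_5 = (-0.8944, -0.4472)
n_6 = (-0.7033, -0.7109)
  (0,1): δ = 119.48°  ·
  (0,2): δ = 62.29°  ·
  (0,3): δ = 0.45°  ✓
  (0,4): δ = 92.85°  ·
  (0,5): δ = 127.12°  ·
  (0,6): δ = 145.86°  ·
  (1,2): δ = 122.81°  ·
  (1,3): δ = 60.97°  ·
  (1,4): δ = 32.33°  ✓
  (1,5): δ = 66.60°  ·
  (1,6): δ = 85.34°  ·
  (2,3): δ = 118.16°  ·
  (2,4): δ = 24.86°  ✓
  (2,5): δ = 9.41°  ✓
  (2,6): δ = 28.15°  ✓
  (3,4): δ = 86.70°  ·
  (3,5): δ = 52.43°  ·
  (3,6): δ = 33.69°  ✓
  (4,5): δ = 145.73°  ·
  (4,6): δ = 126.99°  ·
  (5,6): δ = 161.26°  ·
antipodal pairs: 6

count = 6; pairs: (0,3), (1,4), (2,4), (2,5), (2,6), (3,6)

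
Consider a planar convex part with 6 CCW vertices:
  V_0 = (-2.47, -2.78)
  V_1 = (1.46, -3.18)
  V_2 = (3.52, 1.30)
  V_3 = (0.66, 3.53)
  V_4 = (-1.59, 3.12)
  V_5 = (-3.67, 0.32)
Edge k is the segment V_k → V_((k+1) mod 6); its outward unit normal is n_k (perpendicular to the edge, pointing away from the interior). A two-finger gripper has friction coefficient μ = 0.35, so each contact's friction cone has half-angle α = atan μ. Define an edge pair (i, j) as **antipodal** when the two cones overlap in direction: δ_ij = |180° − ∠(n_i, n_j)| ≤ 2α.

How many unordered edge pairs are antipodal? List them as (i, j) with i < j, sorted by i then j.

count = 4; pairs: (0,2), (0,3), (1,4), (2,5)

α = atan 0.35 = 19.29°;  2α = 38.58°
n_0 = (-0.1013, -0.9949)
n_1 = (+0.9086, -0.4178)
n_2 = (+0.6149, +0.7886)
n_3 = (-0.1793, +0.9838)
n_4 = (-0.8027, +0.5963)
n_5 = (-0.9326, -0.3610)
  (0,1): δ = 108.88°  ·
  (0,2): δ = 32.13°  ✓
  (0,3): δ = 16.14°  ✓
  (0,4): δ = 59.20°  ·
  (0,5): δ = 116.97°  ·
  (1,2): δ = 103.25°  ·
  (1,3): δ = 54.98°  ·
  (1,4): δ = 11.91°  ✓
  (1,5): δ = 45.86°  ·
  (2,3): δ = 131.73°  ·
  (2,4): δ = 88.66°  ·
  (2,5): δ = 30.89°  ✓
  (3,4): δ = 136.93°  ·
  (3,5): δ = 79.17°  ·
  (4,5): δ = 122.23°  ·
antipodal pairs: 4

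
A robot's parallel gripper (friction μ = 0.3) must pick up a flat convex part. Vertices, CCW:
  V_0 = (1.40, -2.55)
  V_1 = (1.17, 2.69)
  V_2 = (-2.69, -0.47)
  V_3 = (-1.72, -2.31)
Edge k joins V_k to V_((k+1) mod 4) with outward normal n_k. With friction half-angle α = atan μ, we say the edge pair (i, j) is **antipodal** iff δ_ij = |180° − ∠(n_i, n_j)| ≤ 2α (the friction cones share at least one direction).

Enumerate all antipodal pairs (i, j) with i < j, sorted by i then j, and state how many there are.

α = atan 0.3 = 16.70°;  2α = 33.40°
n_0 = (+0.9990, +0.0439)
n_1 = (-0.6335, +0.7738)
n_2 = (-0.8846, -0.4663)
n_3 = (-0.0767, -0.9971)
  (0,1): δ = 53.21°  ·
  (0,2): δ = 25.28°  ✓
  (0,3): δ = 83.09°  ·
  (1,2): δ = 101.51°  ·
  (1,3): δ = 43.70°  ·
  (2,3): δ = 122.20°  ·
antipodal pairs: 1

count = 1; pairs: (0,2)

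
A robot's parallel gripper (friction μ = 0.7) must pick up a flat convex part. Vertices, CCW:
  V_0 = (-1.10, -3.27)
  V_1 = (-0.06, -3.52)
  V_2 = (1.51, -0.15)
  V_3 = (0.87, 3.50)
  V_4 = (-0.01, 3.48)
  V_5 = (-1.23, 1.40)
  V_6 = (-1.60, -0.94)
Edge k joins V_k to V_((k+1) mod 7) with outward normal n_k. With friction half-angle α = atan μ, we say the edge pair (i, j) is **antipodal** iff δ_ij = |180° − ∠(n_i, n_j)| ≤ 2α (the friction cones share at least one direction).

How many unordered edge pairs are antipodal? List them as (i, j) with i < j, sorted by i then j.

α = atan 0.7 = 34.99°;  2α = 69.98°
n_0 = (-0.2337, -0.9723)
n_1 = (+0.9065, -0.4223)
n_2 = (+0.9850, +0.1727)
n_3 = (-0.0227, +0.9997)
n_4 = (-0.8626, +0.5059)
n_5 = (-0.9877, +0.1562)
n_6 = (-0.9777, -0.2098)
  (0,1): δ = 101.46°  ·
  (0,2): δ = 66.54°  ✓
  (0,3): δ = 14.82°  ✓
  (0,4): δ = 73.12°  ·
  (0,5): δ = 94.53°  ·
  (0,6): δ = 115.63°  ·
  (1,2): δ = 145.08°  ·
  (1,3): δ = 63.72°  ✓
  (1,4): δ = 5.41°  ✓
  (1,5): δ = 15.99°  ✓
  (1,6): δ = 37.09°  ✓
  (2,3): δ = 98.64°  ·
  (2,4): δ = 40.34°  ✓
  (2,5): δ = 18.93°  ✓
  (2,6): δ = 2.17°  ✓
  (3,4): δ = 121.70°  ·
  (3,5): δ = 100.29°  ·
  (3,6): δ = 79.19°  ·
  (4,5): δ = 158.59°  ·
  (4,6): δ = 137.50°  ·
  (5,6): δ = 158.90°  ·
antipodal pairs: 9

count = 9; pairs: (0,2), (0,3), (1,3), (1,4), (1,5), (1,6), (2,4), (2,5), (2,6)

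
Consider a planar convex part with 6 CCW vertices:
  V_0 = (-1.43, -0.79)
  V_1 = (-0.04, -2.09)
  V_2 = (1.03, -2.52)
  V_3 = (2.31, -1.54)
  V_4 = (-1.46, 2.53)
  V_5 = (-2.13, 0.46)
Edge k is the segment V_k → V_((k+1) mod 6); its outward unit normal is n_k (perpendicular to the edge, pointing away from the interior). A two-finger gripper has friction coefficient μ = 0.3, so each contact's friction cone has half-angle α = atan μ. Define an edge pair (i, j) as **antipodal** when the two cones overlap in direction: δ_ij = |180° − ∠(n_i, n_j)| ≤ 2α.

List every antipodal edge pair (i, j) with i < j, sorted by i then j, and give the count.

count = 3; pairs: (0,3), (1,3), (3,5)

α = atan 0.3 = 16.70°;  2α = 33.40°
n_0 = (-0.6831, -0.7304)
n_1 = (-0.3729, -0.9279)
n_2 = (+0.6079, -0.7940)
n_3 = (+0.7336, +0.6796)
n_4 = (-0.9514, +0.3079)
n_5 = (-0.8725, -0.4886)
  (0,1): δ = 158.81°  ·
  (0,2): δ = 99.48°  ·
  (0,3): δ = 4.11°  ✓
  (0,4): δ = 115.15°  ·
  (0,5): δ = 162.33°  ·
  (1,2): δ = 120.67°  ·
  (1,3): δ = 25.30°  ✓
  (1,4): δ = 93.96°  ·
  (1,5): δ = 141.14°  ·
  (2,3): δ = 84.63°  ·
  (2,4): δ = 34.63°  ·
  (2,5): δ = 81.81°  ·
  (3,4): δ = 60.74°  ·
  (3,5): δ = 13.56°  ✓
  (4,5): δ = 132.82°  ·
antipodal pairs: 3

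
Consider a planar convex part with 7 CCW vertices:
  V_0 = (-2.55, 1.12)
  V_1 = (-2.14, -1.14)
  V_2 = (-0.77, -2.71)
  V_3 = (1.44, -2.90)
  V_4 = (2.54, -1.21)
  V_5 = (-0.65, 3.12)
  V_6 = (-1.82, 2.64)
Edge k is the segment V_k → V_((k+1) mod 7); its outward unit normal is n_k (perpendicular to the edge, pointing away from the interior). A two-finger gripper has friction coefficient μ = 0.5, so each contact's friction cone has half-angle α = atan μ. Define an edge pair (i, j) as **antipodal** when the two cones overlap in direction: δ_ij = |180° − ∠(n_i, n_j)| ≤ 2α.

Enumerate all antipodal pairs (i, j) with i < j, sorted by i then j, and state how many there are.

count = 7; pairs: (0,3), (0,4), (1,4), (2,4), (2,5), (3,5), (3,6)

α = atan 0.5 = 26.57°;  2α = 53.13°
n_0 = (-0.9839, -0.1785)
n_1 = (-0.7535, -0.6575)
n_2 = (-0.0857, -0.9963)
n_3 = (+0.8381, -0.5455)
n_4 = (+0.8051, +0.5931)
n_5 = (-0.3796, +0.9252)
n_6 = (-0.9014, +0.4329)
  (0,1): δ = 149.17°  ·
  (0,2): δ = 105.20°  ·
  (0,3): δ = 43.34°  ✓
  (0,4): δ = 26.10°  ✓
  (0,5): δ = 102.02°  ·
  (0,6): δ = 144.06°  ·
  (1,2): δ = 136.02°  ·
  (1,3): δ = 74.17°  ·
  (1,4): δ = 4.73°  ✓
  (1,5): δ = 71.20°  ·
  (1,6): δ = 113.24°  ·
  (2,3): δ = 118.15°  ·
  (2,4): δ = 48.71°  ✓
  (2,5): δ = 27.22°  ✓
  (2,6): δ = 69.26°  ·
  (3,4): δ = 110.56°  ·
  (3,5): δ = 34.63°  ✓
  (3,6): δ = 7.41°  ✓
  (4,5): δ = 104.07°  ·
  (4,6): δ = 62.03°  ·
  (5,6): δ = 137.96°  ·
antipodal pairs: 7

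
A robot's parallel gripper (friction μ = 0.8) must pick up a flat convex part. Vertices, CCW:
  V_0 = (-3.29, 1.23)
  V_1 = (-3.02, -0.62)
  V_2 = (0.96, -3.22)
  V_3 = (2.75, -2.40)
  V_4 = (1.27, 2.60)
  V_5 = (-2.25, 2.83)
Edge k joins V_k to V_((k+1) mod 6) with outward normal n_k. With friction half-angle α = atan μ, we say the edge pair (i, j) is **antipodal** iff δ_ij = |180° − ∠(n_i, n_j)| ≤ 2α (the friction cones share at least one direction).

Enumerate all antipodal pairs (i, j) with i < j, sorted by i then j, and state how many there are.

α = atan 0.8 = 38.66°;  2α = 77.32°
n_0 = (-0.9895, -0.1444)
n_1 = (-0.5469, -0.8372)
n_2 = (+0.4165, -0.9091)
n_3 = (+0.9589, +0.2838)
n_4 = (+0.0652, +0.9979)
n_5 = (-0.8384, +0.5450)
  (0,1): δ = 131.46°  ·
  (0,2): δ = 73.69°  ✓
  (0,3): δ = 8.19°  ✓
  (0,4): δ = 77.96°  ·
  (0,5): δ = 138.67°  ·
  (1,2): δ = 122.23°  ·
  (1,3): δ = 40.36°  ✓
  (1,4): δ = 29.42°  ✓
  (1,5): δ = 90.13°  ·
  (2,3): δ = 98.12°  ·
  (2,4): δ = 28.35°  ✓
  (2,5): δ = 32.36°  ✓
  (3,4): δ = 110.23°  ·
  (3,5): δ = 49.51°  ✓
  (4,5): δ = 119.29°  ·
antipodal pairs: 7

count = 7; pairs: (0,2), (0,3), (1,3), (1,4), (2,4), (2,5), (3,5)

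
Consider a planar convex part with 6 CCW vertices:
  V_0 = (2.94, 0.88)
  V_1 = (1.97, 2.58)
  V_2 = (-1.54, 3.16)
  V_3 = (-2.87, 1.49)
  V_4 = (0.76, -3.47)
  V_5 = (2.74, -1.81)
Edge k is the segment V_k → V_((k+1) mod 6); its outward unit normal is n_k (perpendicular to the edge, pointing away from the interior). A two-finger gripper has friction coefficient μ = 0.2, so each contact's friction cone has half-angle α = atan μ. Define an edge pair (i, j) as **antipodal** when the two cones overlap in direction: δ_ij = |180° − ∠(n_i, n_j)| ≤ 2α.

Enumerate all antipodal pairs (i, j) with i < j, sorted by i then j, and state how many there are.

count = 2; pairs: (0,3), (2,4)

α = atan 0.2 = 11.31°;  2α = 22.62°
n_0 = (+0.8686, +0.4956)
n_1 = (+0.1630, +0.9866)
n_2 = (-0.7822, +0.6230)
n_3 = (-0.8070, -0.5906)
n_4 = (+0.6425, -0.7663)
n_5 = (+0.9972, -0.0741)
  (0,1): δ = 129.09°  ·
  (0,2): δ = 68.24°  ·
  (0,3): δ = 6.49°  ✓
  (0,4): δ = 100.27°  ·
  (0,5): δ = 146.04°  ·
  (1,2): δ = 119.15°  ·
  (1,3): δ = 44.42°  ·
  (1,4): δ = 49.36°  ·
  (1,5): δ = 95.13°  ·
  (2,3): δ = 105.27°  ·
  (2,4): δ = 11.49°  ✓
  (2,5): δ = 34.28°  ·
  (3,4): δ = 86.22°  ·
  (3,5): δ = 40.45°  ·
  (4,5): δ = 134.23°  ·
antipodal pairs: 2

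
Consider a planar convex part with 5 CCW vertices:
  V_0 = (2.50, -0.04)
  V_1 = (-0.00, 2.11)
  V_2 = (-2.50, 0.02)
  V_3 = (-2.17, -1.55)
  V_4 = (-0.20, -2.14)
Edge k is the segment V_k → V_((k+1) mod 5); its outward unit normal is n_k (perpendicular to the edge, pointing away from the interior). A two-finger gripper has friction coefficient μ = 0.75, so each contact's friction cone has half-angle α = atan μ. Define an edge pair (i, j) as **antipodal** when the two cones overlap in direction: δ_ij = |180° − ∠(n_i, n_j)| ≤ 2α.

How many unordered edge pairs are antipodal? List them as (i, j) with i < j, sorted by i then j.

α = atan 0.75 = 36.87°;  2α = 73.74°
n_0 = (+0.6520, +0.7582)
n_1 = (-0.6414, +0.7672)
n_2 = (-0.9786, -0.2057)
n_3 = (-0.2869, -0.9580)
n_4 = (+0.6139, -0.7894)
  (0,1): δ = 99.41°  ·
  (0,2): δ = 37.43°  ✓
  (0,3): δ = 24.02°  ✓
  (0,4): δ = 78.57°  ·
  (1,2): δ = 118.03°  ·
  (1,3): δ = 56.57°  ✓
  (1,4): δ = 2.02°  ✓
  (2,3): δ = 118.54°  ·
  (2,4): δ = 64.00°  ✓
  (3,4): δ = 125.45°  ·
antipodal pairs: 5

count = 5; pairs: (0,2), (0,3), (1,3), (1,4), (2,4)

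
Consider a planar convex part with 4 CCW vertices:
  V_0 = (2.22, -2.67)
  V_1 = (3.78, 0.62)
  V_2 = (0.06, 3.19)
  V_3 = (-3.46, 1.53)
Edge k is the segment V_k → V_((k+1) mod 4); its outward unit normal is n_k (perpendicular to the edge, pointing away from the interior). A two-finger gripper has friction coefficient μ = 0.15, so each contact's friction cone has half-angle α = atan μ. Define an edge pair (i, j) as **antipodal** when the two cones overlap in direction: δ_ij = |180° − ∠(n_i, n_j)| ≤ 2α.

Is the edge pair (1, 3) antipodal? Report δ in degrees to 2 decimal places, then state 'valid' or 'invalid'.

α = atan 0.15 = 8.53°;  2α = 17.06°
edge 1: e_1 = (-3.72, +2.57);  n_1 = (+0.5684, +0.8227)
edge 3: e_3 = (+5.68, -4.20);  n_3 = (-0.5946, -0.8041)
∠(n_1, n_3) = 178.16°
δ = |180° − 178.16°| = 1.84°
1.84° ≤ 2α = 17.06°  →  valid

δ = 1.84°, valid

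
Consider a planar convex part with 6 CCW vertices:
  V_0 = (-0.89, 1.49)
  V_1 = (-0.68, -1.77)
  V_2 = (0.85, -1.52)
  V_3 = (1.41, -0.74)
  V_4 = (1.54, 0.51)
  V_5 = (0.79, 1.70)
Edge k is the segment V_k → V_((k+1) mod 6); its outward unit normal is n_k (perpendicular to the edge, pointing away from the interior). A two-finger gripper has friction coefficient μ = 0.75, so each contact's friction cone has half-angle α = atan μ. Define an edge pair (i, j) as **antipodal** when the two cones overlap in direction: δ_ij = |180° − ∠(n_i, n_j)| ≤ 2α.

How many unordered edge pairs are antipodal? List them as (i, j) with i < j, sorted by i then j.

α = atan 0.75 = 36.87°;  2α = 73.74°
n_0 = (-0.9979, -0.0643)
n_1 = (+0.1613, -0.9869)
n_2 = (+0.8123, -0.5832)
n_3 = (+0.9946, -0.1034)
n_4 = (+0.8460, +0.5332)
n_5 = (-0.1240, +0.9923)
  (0,1): δ = 84.41°  ·
  (0,2): δ = 39.36°  ✓
  (0,3): δ = 9.62°  ✓
  (0,4): δ = 28.54°  ✓
  (0,5): δ = 93.44°  ·
  (1,2): δ = 134.96°  ·
  (1,3): δ = 105.22°  ·
  (1,4): δ = 67.06°  ✓
  (1,5): δ = 2.16°  ✓
  (2,3): δ = 150.26°  ·
  (2,4): δ = 112.10°  ·
  (2,5): δ = 47.20°  ✓
  (3,4): δ = 141.84°  ·
  (3,5): δ = 76.94°  ·
  (4,5): δ = 115.10°  ·
antipodal pairs: 6

count = 6; pairs: (0,2), (0,3), (0,4), (1,4), (1,5), (2,5)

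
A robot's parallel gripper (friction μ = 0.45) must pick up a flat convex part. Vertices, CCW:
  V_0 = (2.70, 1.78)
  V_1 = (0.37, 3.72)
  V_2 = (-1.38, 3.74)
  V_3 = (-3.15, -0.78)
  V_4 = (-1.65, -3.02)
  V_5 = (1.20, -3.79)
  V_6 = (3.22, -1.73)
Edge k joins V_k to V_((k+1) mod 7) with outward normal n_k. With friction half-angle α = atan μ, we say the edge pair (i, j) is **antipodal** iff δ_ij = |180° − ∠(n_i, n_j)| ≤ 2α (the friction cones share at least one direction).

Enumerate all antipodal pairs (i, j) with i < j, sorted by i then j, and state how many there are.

count = 7; pairs: (0,3), (0,4), (1,4), (1,5), (2,5), (2,6), (3,6)

α = atan 0.45 = 24.23°;  2α = 48.46°
n_0 = (+0.6399, +0.7685)
n_1 = (+0.0114, +0.9999)
n_2 = (-0.9312, +0.3646)
n_3 = (-0.8309, -0.5564)
n_4 = (-0.2608, -0.9654)
n_5 = (+0.7140, -0.7001)
n_6 = (+0.9892, +0.1465)
  (0,1): δ = 140.87°  ·
  (0,2): δ = 71.60°  ·
  (0,3): δ = 16.41°  ✓
  (0,4): δ = 24.66°  ✓
  (0,5): δ = 85.34°  ·
  (0,6): δ = 138.21°  ·
  (1,2): δ = 110.73°  ·
  (1,3): δ = 55.54°  ·
  (1,4): δ = 14.46°  ✓
  (1,5): δ = 46.22°  ✓
  (1,6): δ = 99.08°  ·
  (2,3): δ = 124.81°  ·
  (2,4): δ = 83.73°  ·
  (2,5): δ = 23.05°  ✓
  (2,6): δ = 29.81°  ✓
  (3,4): δ = 138.93°  ·
  (3,5): δ = 78.25°  ·
  (3,6): δ = 25.38°  ✓
  (4,5): δ = 119.32°  ·
  (4,6): δ = 66.45°  ·
  (5,6): δ = 127.13°  ·
antipodal pairs: 7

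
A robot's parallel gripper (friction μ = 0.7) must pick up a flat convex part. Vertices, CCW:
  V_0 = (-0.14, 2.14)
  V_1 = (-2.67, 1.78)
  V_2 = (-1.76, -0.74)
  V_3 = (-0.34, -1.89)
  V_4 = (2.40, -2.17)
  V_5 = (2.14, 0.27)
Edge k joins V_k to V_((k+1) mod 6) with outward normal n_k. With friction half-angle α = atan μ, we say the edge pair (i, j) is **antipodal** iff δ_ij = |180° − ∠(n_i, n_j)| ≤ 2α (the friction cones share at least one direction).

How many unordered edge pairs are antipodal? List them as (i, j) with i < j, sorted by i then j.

count = 7; pairs: (0,2), (0,3), (1,4), (1,5), (2,4), (2,5), (3,5)

α = atan 0.7 = 34.99°;  2α = 69.98°
n_0 = (-0.1409, +0.9900)
n_1 = (-0.9406, -0.3396)
n_2 = (-0.6294, -0.7771)
n_3 = (-0.1017, -0.9948)
n_4 = (+0.9944, +0.1060)
n_5 = (+0.6342, +0.7732)
  (0,1): δ = 78.24°  ·
  (0,2): δ = 47.10°  ✓
  (0,3): δ = 13.93°  ✓
  (0,4): δ = 87.98°  ·
  (0,5): δ = 132.54°  ·
  (1,2): δ = 148.86°  ·
  (1,3): δ = 115.69°  ·
  (1,4): δ = 13.77°  ✓
  (1,5): δ = 30.79°  ✓
  (2,3): δ = 146.83°  ·
  (2,4): δ = 44.92°  ✓
  (2,5): δ = 0.36°  ✓
  (3,4): δ = 78.08°  ·
  (3,5): δ = 33.52°  ✓
  (4,5): δ = 135.44°  ·
antipodal pairs: 7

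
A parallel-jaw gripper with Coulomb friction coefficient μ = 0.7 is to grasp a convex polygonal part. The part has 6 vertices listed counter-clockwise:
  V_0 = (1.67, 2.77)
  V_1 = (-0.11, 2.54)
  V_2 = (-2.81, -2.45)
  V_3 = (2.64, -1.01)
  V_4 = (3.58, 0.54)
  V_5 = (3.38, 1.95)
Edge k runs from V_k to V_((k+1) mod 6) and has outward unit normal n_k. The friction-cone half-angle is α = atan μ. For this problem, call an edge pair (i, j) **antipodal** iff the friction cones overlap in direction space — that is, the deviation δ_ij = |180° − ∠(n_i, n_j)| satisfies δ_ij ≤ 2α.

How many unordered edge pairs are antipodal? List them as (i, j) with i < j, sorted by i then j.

count = 6; pairs: (0,2), (0,3), (1,2), (1,3), (1,4), (2,5)

α = atan 0.7 = 34.99°;  2α = 69.98°
n_0 = (-0.1281, +0.9918)
n_1 = (-0.8795, +0.4759)
n_2 = (+0.2555, -0.9668)
n_3 = (+0.8550, -0.5185)
n_4 = (+0.9901, +0.1404)
n_5 = (+0.4324, +0.9017)
  (0,1): δ = 125.78°  ·
  (0,2): δ = 7.44°  ✓
  (0,3): δ = 51.40°  ✓
  (0,4): δ = 90.71°  ·
  (0,5): δ = 147.02°  ·
  (1,2): δ = 46.78°  ✓
  (1,3): δ = 2.82°  ✓
  (1,4): δ = 36.49°  ✓
  (1,5): δ = 92.80°  ·
  (2,3): δ = 136.04°  ·
  (2,4): δ = 96.73°  ·
  (2,5): δ = 40.42°  ✓
  (3,4): δ = 140.69°  ·
  (3,5): δ = 84.38°  ·
  (4,5): δ = 123.69°  ·
antipodal pairs: 6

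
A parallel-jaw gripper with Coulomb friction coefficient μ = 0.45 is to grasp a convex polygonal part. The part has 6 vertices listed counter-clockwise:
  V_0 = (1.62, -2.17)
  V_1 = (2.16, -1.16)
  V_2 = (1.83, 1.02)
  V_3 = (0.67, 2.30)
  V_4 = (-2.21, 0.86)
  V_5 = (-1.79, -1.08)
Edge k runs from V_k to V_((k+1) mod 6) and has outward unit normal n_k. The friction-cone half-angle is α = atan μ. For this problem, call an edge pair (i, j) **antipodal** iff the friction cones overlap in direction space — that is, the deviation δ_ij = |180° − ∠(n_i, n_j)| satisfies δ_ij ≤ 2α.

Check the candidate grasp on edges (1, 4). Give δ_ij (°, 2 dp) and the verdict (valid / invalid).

α = atan 0.45 = 24.23°;  2α = 48.46°
edge 1: e_1 = (-0.33, +2.18);  n_1 = (+0.9887, +0.1497)
edge 4: e_4 = (+0.42, -1.94);  n_4 = (-0.9774, -0.2116)
∠(n_1, n_4) = 176.39°
δ = |180° − 176.39°| = 3.61°
3.61° ≤ 2α = 48.46°  →  valid

δ = 3.61°, valid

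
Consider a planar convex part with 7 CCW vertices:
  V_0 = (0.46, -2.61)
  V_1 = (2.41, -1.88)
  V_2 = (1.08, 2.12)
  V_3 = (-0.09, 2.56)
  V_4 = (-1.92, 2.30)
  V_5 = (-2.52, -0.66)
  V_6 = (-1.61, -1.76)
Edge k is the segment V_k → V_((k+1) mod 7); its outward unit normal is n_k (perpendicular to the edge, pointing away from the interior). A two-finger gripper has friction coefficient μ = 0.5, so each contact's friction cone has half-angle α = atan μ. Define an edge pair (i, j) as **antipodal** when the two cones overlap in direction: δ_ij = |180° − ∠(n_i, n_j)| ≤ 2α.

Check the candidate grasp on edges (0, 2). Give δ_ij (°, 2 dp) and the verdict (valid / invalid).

α = atan 0.5 = 26.57°;  2α = 53.13°
edge 0: e_0 = (+1.95, +0.73);  n_0 = (+0.3506, -0.9365)
edge 2: e_2 = (-1.17, +0.44);  n_2 = (+0.3520, +0.9360)
∠(n_0, n_2) = 138.87°
δ = |180° − 138.87°| = 41.13°
41.13° ≤ 2α = 53.13°  →  valid

δ = 41.13°, valid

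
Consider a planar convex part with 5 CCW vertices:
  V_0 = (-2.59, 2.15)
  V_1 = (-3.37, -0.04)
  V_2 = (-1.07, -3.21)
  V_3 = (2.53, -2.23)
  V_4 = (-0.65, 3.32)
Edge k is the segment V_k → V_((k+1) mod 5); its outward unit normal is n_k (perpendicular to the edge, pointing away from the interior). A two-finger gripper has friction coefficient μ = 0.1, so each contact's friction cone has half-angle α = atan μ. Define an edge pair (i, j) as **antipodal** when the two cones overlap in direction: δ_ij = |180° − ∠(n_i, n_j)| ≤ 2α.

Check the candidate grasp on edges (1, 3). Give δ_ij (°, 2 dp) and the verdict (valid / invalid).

δ = 6.15°, valid

α = atan 0.1 = 5.71°;  2α = 11.42°
edge 1: e_1 = (+2.30, -3.17);  n_1 = (-0.8094, -0.5873)
edge 3: e_3 = (-3.18, +5.55);  n_3 = (+0.8677, +0.4971)
∠(n_1, n_3) = 173.85°
δ = |180° − 173.85°| = 6.15°
6.15° ≤ 2α = 11.42°  →  valid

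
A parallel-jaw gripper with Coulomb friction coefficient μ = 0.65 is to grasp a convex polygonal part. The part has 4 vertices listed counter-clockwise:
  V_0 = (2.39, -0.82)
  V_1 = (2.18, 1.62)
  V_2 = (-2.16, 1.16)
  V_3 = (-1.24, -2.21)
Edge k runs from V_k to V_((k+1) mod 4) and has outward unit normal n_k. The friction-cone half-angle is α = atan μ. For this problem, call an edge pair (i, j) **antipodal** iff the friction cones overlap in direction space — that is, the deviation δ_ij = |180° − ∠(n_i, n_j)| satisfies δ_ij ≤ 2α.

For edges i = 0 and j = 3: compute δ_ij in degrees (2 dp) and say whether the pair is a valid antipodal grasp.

α = atan 0.65 = 33.02°;  2α = 66.05°
edge 0: e_0 = (-0.21, +2.44);  n_0 = (+0.9963, +0.0857)
edge 3: e_3 = (+3.63, +1.39);  n_3 = (+0.3576, -0.9339)
∠(n_0, n_3) = 73.97°
δ = |180° − 73.97°| = 106.03°
106.03° > 2α = 66.05°  →  invalid

δ = 106.03°, invalid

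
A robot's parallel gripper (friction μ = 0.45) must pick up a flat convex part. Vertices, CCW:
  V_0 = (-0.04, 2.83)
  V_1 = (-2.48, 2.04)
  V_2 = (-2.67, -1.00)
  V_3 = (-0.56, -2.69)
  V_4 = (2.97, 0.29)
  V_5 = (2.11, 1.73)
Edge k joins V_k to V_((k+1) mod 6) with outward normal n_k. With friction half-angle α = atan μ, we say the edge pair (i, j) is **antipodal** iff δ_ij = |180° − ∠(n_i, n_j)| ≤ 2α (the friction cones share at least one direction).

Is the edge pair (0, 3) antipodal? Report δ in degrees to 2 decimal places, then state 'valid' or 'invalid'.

α = atan 0.45 = 24.23°;  2α = 48.46°
edge 0: e_0 = (-2.44, -0.79);  n_0 = (-0.3080, +0.9514)
edge 3: e_3 = (+3.53, +2.98);  n_3 = (+0.6451, -0.7641)
∠(n_0, n_3) = 157.77°
δ = |180° − 157.77°| = 22.23°
22.23° ≤ 2α = 48.46°  →  valid

δ = 22.23°, valid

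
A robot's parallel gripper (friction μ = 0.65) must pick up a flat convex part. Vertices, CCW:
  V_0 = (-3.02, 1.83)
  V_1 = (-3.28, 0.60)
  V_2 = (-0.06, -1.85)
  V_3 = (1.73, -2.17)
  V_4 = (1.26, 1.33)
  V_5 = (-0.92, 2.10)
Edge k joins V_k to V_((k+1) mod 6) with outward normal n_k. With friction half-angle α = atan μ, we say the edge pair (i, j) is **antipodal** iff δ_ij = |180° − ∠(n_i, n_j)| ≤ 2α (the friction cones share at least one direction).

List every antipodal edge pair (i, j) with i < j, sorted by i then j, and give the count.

count = 6; pairs: (0,3), (1,3), (1,4), (1,5), (2,4), (2,5)

α = atan 0.65 = 33.02°;  2α = 66.05°
n_0 = (-0.9784, +0.2068)
n_1 = (-0.6055, -0.7958)
n_2 = (-0.1760, -0.9844)
n_3 = (+0.9911, +0.1331)
n_4 = (+0.3330, +0.9429)
n_5 = (-0.1275, +0.9918)
  (0,1): δ = 115.33°  ·
  (0,2): δ = 88.20°  ·
  (0,3): δ = 19.58°  ✓
  (0,4): δ = 82.48°  ·
  (0,5): δ = 109.26°  ·
  (1,2): δ = 152.87°  ·
  (1,3): δ = 45.09°  ✓
  (1,4): δ = 17.81°  ✓
  (1,5): δ = 44.59°  ✓
  (2,3): δ = 72.22°  ·
  (2,4): δ = 9.32°  ✓
  (2,5): δ = 17.46°  ✓
  (3,4): δ = 117.10°  ·
  (3,5): δ = 90.32°  ·
  (4,5): δ = 153.22°  ·
antipodal pairs: 6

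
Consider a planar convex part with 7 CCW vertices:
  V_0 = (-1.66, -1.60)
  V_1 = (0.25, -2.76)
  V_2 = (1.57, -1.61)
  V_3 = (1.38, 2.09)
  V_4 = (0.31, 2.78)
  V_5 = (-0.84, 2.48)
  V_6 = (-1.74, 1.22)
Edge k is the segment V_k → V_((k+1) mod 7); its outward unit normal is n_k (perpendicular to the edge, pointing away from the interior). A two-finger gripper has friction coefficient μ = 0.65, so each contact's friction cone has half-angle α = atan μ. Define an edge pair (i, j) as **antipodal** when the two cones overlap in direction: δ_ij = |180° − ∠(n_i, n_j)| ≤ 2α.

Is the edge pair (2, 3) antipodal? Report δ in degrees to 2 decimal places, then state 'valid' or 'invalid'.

α = atan 0.65 = 33.02°;  2α = 66.05°
edge 2: e_2 = (-0.19, +3.70);  n_2 = (+0.9987, +0.0513)
edge 3: e_3 = (-1.07, +0.69);  n_3 = (+0.5419, +0.8404)
∠(n_2, n_3) = 54.24°
δ = |180° − 54.24°| = 125.76°
125.76° > 2α = 66.05°  →  invalid

δ = 125.76°, invalid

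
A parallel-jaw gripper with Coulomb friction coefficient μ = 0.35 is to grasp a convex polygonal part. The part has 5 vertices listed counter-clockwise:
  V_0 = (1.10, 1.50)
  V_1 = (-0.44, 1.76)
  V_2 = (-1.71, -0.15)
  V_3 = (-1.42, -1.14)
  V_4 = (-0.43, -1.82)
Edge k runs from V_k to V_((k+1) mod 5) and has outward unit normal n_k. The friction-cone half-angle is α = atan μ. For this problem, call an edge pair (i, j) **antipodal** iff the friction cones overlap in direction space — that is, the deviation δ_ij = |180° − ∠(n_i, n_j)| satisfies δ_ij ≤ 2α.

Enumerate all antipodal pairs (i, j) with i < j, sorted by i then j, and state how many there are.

count = 2; pairs: (0,3), (1,4)

α = atan 0.35 = 19.29°;  2α = 38.58°
n_0 = (+0.1665, +0.9860)
n_1 = (-0.8327, +0.5537)
n_2 = (-0.9597, -0.2811)
n_3 = (-0.5662, -0.8243)
n_4 = (+0.9082, -0.4185)
  (0,1): δ = 114.04°  ·
  (0,2): δ = 64.09°  ·
  (0,3): δ = 24.90°  ✓
  (0,4): δ = 74.84°  ·
  (1,2): δ = 130.05°  ·
  (1,3): δ = 90.86°  ·
  (1,4): δ = 8.88°  ✓
  (2,3): δ = 140.81°  ·
  (2,4): δ = 41.07°  ·
  (3,4): δ = 80.26°  ·
antipodal pairs: 2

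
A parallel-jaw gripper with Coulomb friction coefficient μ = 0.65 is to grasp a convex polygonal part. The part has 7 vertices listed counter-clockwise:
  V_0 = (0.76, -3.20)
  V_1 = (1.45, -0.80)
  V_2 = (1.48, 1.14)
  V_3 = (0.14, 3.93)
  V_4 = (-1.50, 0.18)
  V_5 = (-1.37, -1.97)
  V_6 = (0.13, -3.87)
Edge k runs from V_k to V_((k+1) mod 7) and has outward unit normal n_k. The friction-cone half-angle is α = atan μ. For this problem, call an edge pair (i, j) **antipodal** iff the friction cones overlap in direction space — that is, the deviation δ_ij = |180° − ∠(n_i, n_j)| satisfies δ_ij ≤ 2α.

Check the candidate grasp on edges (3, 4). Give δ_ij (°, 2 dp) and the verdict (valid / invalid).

δ = 152.92°, invalid

α = atan 0.65 = 33.02°;  2α = 66.05°
edge 3: e_3 = (-1.64, -3.75);  n_3 = (-0.9162, +0.4007)
edge 4: e_4 = (+0.13, -2.15);  n_4 = (-0.9982, -0.0604)
∠(n_3, n_4) = 27.08°
δ = |180° − 27.08°| = 152.92°
152.92° > 2α = 66.05°  →  invalid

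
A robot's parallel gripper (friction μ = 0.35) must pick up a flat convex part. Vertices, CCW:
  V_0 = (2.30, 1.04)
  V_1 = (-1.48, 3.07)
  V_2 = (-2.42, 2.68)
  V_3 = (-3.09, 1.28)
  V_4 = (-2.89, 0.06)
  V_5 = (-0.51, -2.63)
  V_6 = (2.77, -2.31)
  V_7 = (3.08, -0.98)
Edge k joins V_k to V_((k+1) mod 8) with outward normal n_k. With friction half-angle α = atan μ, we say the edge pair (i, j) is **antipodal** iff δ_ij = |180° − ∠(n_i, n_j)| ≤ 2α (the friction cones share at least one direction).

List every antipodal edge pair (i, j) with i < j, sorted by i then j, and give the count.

α = atan 0.35 = 19.29°;  2α = 38.58°
n_0 = (+0.4731, +0.8810)
n_1 = (-0.3832, +0.9237)
n_2 = (-0.9020, +0.4317)
n_3 = (-0.9868, -0.1618)
n_4 = (-0.7489, -0.6626)
n_5 = (+0.0971, -0.9953)
n_6 = (+0.9739, -0.2270)
n_7 = (+0.9329, +0.3602)
  (0,1): δ = 129.23°  ·
  (0,2): δ = 87.34°  ·
  (0,3): δ = 52.45°  ·
  (0,4): δ = 20.26°  ✓
  (0,5): δ = 33.81°  ✓
  (0,6): δ = 105.12°  ·
  (0,7): δ = 139.35°  ·
  (1,2): δ = 138.11°  ·
  (1,3): δ = 103.22°  ·
  (1,4): δ = 71.03°  ·
  (1,5): δ = 16.96°  ✓
  (1,6): δ = 54.35°  ·
  (1,7): δ = 88.58°  ·
  (2,3): δ = 145.12°  ·
  (2,4): δ = 112.92°  ·
  (2,5): δ = 58.85°  ·
  (2,6): δ = 12.45°  ✓
  (2,7): δ = 46.69°  ·
  (3,4): δ = 147.81°  ·
  (3,5): δ = 93.74°  ·
  (3,6): δ = 22.43°  ✓
  (3,7): δ = 11.80°  ✓
  (4,5): δ = 125.93°  ·
  (4,6): δ = 54.62°  ·
  (4,7): δ = 20.39°  ✓
  (5,6): δ = 108.69°  ·
  (5,7): δ = 74.46°  ·
  (6,7): δ = 145.77°  ·
antipodal pairs: 7

count = 7; pairs: (0,4), (0,5), (1,5), (2,6), (3,6), (3,7), (4,7)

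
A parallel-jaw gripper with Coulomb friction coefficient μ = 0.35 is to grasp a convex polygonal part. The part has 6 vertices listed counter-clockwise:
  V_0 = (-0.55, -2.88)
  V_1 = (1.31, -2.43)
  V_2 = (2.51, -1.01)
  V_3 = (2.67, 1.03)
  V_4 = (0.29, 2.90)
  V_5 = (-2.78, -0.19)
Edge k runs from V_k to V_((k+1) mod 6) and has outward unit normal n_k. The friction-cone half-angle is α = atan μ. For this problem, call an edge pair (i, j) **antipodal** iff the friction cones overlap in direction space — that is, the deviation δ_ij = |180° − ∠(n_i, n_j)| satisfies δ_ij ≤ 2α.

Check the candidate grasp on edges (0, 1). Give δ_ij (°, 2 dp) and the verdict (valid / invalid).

α = atan 0.35 = 19.29°;  2α = 38.58°
edge 0: e_0 = (+1.86, +0.45);  n_0 = (+0.2352, -0.9720)
edge 1: e_1 = (+1.20, +1.42);  n_1 = (+0.7638, -0.6455)
∠(n_0, n_1) = 36.20°
δ = |180° − 36.20°| = 143.80°
143.80° > 2α = 38.58°  →  invalid

δ = 143.80°, invalid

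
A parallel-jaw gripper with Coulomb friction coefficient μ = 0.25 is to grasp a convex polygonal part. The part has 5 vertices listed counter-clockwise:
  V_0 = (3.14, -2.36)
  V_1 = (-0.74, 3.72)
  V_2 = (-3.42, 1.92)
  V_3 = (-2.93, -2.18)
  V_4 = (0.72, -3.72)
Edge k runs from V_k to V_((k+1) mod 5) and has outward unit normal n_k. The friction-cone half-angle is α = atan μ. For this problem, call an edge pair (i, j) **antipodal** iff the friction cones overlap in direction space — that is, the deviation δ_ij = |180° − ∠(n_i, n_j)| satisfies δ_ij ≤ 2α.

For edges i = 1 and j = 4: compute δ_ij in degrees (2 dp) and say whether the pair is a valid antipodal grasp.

α = atan 0.25 = 14.04°;  2α = 28.07°
edge 1: e_1 = (-2.68, -1.80);  n_1 = (-0.5576, +0.8301)
edge 4: e_4 = (+2.42, +1.36);  n_4 = (+0.4899, -0.8718)
∠(n_1, n_4) = 175.45°
δ = |180° − 175.45°| = 4.55°
4.55° ≤ 2α = 28.07°  →  valid

δ = 4.55°, valid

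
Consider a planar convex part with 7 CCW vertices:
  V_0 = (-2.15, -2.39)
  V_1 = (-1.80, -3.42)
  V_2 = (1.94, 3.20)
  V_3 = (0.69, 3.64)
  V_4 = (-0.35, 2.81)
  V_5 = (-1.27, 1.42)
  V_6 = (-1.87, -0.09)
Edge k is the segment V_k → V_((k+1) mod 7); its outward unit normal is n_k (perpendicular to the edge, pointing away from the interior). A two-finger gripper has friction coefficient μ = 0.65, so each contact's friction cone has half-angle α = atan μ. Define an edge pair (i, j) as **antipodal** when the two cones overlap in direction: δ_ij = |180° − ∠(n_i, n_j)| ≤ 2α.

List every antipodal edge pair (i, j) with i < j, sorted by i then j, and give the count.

count = 6; pairs: (0,1), (0,2), (1,3), (1,4), (1,5), (1,6)

α = atan 0.65 = 33.02°;  2α = 66.05°
n_0 = (-0.9468, -0.3217)
n_1 = (+0.8707, -0.4919)
n_2 = (+0.3320, +0.9433)
n_3 = (-0.6238, +0.7816)
n_4 = (-0.8339, +0.5519)
n_5 = (-0.9293, +0.3693)
n_6 = (-0.9927, +0.1208)
  (0,1): δ = 48.23°  ✓
  (0,2): δ = 51.84°  ✓
  (0,3): δ = 109.82°  ·
  (0,4): δ = 127.73°  ·
  (0,5): δ = 139.56°  ·
  (0,6): δ = 154.29°  ·
  (1,2): δ = 79.93°  ·
  (1,3): δ = 21.94°  ✓
  (1,4): δ = 4.03°  ✓
  (1,5): δ = 7.79°  ✓
  (1,6): δ = 22.52°  ✓
  (2,3): δ = 122.02°  ·
  (2,4): δ = 104.11°  ·
  (2,5): δ = 92.28°  ·
  (2,6): δ = 77.55°  ·
  (3,4): δ = 162.09°  ·
  (3,5): δ = 150.26°  ·
  (3,6): δ = 135.53°  ·
  (4,5): δ = 168.17°  ·
  (4,6): δ = 153.44°  ·
  (5,6): δ = 165.27°  ·
antipodal pairs: 6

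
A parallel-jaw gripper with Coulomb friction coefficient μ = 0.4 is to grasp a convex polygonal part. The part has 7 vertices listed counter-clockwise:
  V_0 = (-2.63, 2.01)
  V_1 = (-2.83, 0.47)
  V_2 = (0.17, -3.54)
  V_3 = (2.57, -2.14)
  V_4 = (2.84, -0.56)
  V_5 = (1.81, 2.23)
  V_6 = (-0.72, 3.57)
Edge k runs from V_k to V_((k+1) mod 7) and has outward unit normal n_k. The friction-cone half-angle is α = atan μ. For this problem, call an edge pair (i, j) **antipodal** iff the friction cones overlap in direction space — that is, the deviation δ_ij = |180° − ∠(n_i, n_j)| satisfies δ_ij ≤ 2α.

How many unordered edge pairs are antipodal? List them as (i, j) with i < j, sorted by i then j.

count = 6; pairs: (0,3), (0,4), (1,4), (1,5), (2,6), (3,6)

α = atan 0.4 = 21.80°;  2α = 43.60°
n_0 = (-0.9917, +0.1288)
n_1 = (-0.8007, -0.5990)
n_2 = (+0.5039, -0.8638)
n_3 = (+0.9857, -0.1684)
n_4 = (+0.9381, +0.3463)
n_5 = (+0.4680, +0.8837)
n_6 = (-0.6326, +0.7745)
  (0,1): δ = 135.80°  ·
  (0,2): δ = 52.34°  ·
  (0,3): δ = 2.30°  ✓
  (0,4): δ = 27.66°  ✓
  (0,5): δ = 69.49°  ·
  (0,6): δ = 136.64°  ·
  (1,2): δ = 96.54°  ·
  (1,3): δ = 46.50°  ·
  (1,4): δ = 16.54°  ✓
  (1,5): δ = 25.29°  ✓
  (1,6): δ = 92.44°  ·
  (2,3): δ = 129.95°  ·
  (2,4): δ = 99.99°  ·
  (2,5): δ = 58.16°  ·
  (2,6): δ = 8.98°  ✓
  (3,4): δ = 150.04°  ·
  (3,5): δ = 108.21°  ·
  (3,6): δ = 41.06°  ✓
  (4,5): δ = 138.17°  ·
  (4,6): δ = 71.02°  ·
  (5,6): δ = 112.85°  ·
antipodal pairs: 6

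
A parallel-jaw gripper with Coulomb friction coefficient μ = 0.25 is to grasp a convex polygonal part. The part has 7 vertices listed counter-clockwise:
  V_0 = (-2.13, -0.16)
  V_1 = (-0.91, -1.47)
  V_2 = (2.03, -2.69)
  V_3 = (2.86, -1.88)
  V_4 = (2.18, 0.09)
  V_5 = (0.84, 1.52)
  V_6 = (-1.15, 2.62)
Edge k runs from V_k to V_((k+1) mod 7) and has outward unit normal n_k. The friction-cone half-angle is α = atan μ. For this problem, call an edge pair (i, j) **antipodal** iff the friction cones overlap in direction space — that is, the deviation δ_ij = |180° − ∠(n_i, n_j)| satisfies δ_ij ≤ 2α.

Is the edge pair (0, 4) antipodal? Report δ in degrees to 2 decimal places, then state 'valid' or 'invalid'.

δ = 0.18°, valid

α = atan 0.25 = 14.04°;  2α = 28.07°
edge 0: e_0 = (+1.22, -1.31);  n_0 = (-0.7318, -0.6815)
edge 4: e_4 = (-1.34, +1.43);  n_4 = (+0.7297, +0.6838)
∠(n_0, n_4) = 179.82°
δ = |180° − 179.82°| = 0.18°
0.18° ≤ 2α = 28.07°  →  valid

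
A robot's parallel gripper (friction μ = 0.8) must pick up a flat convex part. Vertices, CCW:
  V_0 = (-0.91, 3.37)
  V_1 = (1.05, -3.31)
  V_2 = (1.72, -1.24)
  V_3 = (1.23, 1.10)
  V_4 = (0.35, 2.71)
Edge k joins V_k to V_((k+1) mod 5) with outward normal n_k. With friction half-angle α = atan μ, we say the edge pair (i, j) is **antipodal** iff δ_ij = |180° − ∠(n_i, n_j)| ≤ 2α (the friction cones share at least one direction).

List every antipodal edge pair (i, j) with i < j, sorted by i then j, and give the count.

α = atan 0.8 = 38.66°;  2α = 77.32°
n_0 = (-0.9595, -0.2815)
n_1 = (+0.9514, -0.3079)
n_2 = (+0.9788, +0.2050)
n_3 = (+0.8775, +0.4796)
n_4 = (+0.4640, +0.8858)
  (0,1): δ = 34.29°  ✓
  (0,2): δ = 4.53°  ✓
  (0,3): δ = 12.31°  ✓
  (0,4): δ = 46.00°  ✓
  (1,2): δ = 150.24°  ·
  (1,3): δ = 133.40°  ·
  (1,4): δ = 99.71°  ·
  (2,3): δ = 163.17°  ·
  (2,4): δ = 129.47°  ·
  (3,4): δ = 146.31°  ·
antipodal pairs: 4

count = 4; pairs: (0,1), (0,2), (0,3), (0,4)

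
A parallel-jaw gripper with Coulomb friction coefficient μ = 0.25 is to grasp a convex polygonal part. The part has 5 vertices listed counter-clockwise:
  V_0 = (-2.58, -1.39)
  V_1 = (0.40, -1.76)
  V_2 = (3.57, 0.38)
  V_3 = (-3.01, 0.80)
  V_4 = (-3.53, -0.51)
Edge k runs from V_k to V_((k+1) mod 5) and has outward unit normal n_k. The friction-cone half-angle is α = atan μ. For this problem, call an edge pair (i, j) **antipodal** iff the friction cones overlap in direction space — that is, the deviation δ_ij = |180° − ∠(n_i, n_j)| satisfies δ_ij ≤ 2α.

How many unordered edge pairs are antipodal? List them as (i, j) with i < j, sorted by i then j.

count = 1; pairs: (0,2)

α = atan 0.25 = 14.04°;  2α = 28.07°
n_0 = (-0.1232, -0.9924)
n_1 = (+0.5595, -0.8288)
n_2 = (+0.0637, +0.9980)
n_3 = (-0.9295, +0.3689)
n_4 = (-0.6796, -0.7336)
  (0,1): δ = 138.90°  ·
  (0,2): δ = 3.43°  ✓
  (0,3): δ = 75.43°  ·
  (0,4): δ = 144.27°  ·
  (1,2): δ = 37.67°  ·
  (1,3): δ = 34.33°  ·
  (1,4): δ = 103.17°  ·
  (2,3): δ = 108.00°  ·
  (2,4): δ = 39.16°  ·
  (3,4): δ = 111.16°  ·
antipodal pairs: 1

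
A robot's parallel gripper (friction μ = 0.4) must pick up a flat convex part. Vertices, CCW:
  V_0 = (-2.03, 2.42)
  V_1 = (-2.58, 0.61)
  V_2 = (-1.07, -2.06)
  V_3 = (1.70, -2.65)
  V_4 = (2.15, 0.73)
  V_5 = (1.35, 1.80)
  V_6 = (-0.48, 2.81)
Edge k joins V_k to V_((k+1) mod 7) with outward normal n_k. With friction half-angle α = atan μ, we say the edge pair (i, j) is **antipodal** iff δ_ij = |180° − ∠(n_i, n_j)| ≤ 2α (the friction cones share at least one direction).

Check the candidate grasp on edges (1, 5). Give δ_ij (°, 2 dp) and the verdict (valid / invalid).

α = atan 0.4 = 21.80°;  2α = 43.60°
edge 1: e_1 = (+1.51, -2.67);  n_1 = (-0.8704, -0.4923)
edge 5: e_5 = (-1.83, +1.01);  n_5 = (+0.4832, +0.8755)
∠(n_1, n_5) = 148.38°
δ = |180° − 148.38°| = 31.62°
31.62° ≤ 2α = 43.60°  →  valid

δ = 31.62°, valid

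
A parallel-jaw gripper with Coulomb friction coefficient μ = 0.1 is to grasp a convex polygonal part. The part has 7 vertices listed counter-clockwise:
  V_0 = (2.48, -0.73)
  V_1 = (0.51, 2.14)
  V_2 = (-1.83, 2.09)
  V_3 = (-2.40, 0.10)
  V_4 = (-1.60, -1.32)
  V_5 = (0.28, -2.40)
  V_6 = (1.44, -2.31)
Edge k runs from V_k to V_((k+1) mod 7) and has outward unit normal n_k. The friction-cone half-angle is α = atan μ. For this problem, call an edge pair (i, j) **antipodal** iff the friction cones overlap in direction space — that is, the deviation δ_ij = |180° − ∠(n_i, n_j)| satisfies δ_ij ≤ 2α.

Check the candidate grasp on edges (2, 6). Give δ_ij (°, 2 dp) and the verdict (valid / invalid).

δ = 17.37°, invalid

α = atan 0.1 = 5.71°;  2α = 11.42°
edge 2: e_2 = (-0.57, -1.99);  n_2 = (-0.9613, +0.2754)
edge 6: e_6 = (+1.04, +1.58);  n_6 = (+0.8353, -0.5498)
∠(n_2, n_6) = 162.63°
δ = |180° − 162.63°| = 17.37°
17.37° > 2α = 11.42°  →  invalid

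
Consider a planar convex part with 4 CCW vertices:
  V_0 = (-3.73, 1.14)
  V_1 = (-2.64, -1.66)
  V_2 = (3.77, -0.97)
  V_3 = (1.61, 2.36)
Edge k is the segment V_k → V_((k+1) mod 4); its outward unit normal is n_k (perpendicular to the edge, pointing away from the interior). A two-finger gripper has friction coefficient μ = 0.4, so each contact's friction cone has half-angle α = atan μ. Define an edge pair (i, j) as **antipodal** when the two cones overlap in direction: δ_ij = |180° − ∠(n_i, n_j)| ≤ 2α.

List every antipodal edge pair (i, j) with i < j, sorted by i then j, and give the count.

α = atan 0.4 = 21.80°;  2α = 43.60°
n_0 = (-0.9319, -0.3628)
n_1 = (+0.1070, -0.9943)
n_2 = (+0.8390, +0.5442)
n_3 = (-0.2227, +0.9749)
  (0,1): δ = 105.13°  ·
  (0,2): δ = 11.70°  ✓
  (0,3): δ = 81.60°  ·
  (1,2): δ = 63.17°  ·
  (1,3): δ = 6.73°  ✓
  (2,3): δ = 110.10°  ·
antipodal pairs: 2

count = 2; pairs: (0,2), (1,3)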